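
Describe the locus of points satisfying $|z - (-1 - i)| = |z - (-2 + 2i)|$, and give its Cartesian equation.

|z - z1| = |z - z2| means z is equidistant from z1 and z2,
i.e. the perpendicular bisector of the segment from (-1, -1) to (-2, 2) (midpoint (-3/2, 1/2)).
With z = x + yi, square both sides:
(x - (-1))^2 + (y - (-1))^2 = (x - (-2))^2 + (y - 2)^2
The x^2 and y^2 terms cancel: -2x + 6y = 8 - 2 = 6
Simplify: x - 3y = -3
Locus: Perpendicular bisector of the segment from (-1, -1) to (-2, 2): the line x - 3y = -3


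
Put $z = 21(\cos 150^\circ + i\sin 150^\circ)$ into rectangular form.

a = r cos θ = 21 * -sqrt(3)/2 = -21*sqrt(3)/2
b = r sin θ = 21 * 1/2 = 21/2
z = -21*sqrt(3)/2 + (21/2)i


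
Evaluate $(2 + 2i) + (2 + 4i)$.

(2 + 2) + (2 + 4)i = 4 + 6i


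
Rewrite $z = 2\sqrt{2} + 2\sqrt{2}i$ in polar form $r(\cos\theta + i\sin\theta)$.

r = |z| = sqrt(a^2 + b^2) = sqrt((2*sqrt(2))^2 + (2*sqrt(2))^2) = sqrt(8 + 8) = sqrt(16) = 4
θ = arctan(b/a) = arctan(2.8284/2.8284) (quadrant-adjusted) = 45°
z = 4(cos 45° + i sin 45°)


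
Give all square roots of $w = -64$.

|w| = 64, arg(w) = 180°
Root modulus = 64^(1/2) = 8
Root arguments: θ_k = (180° + 360°k)/2 for k = 0, 1, ..., 1
Roots: 8i, -8i


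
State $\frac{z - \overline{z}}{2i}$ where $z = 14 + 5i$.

z - conjugate(z) = 2bi
(z - conjugate(z))/(2i) = 2bi/(2i) = b = 5


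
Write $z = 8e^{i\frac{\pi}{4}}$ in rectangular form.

a = r cos θ = 8 * sqrt(2)/2 = 4*sqrt(2)
b = r sin θ = 8 * sqrt(2)/2 = 4*sqrt(2)
z = 4*sqrt(2) + 4*sqrt(2)i


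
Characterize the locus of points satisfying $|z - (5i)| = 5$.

|z - z0| = r describes a circle centered at z0 with radius r
Here z0 = 5i and r = 5
Locus: Circle centered at (0, 5) with radius 5


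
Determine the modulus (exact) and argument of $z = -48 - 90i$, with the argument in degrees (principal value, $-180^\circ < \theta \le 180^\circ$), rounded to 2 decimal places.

|z| = sqrt((-48)^2 + (-90)^2) = 102
arg(z) = arctan(b/a) = arctan(-90/-48) (quadrant-adjusted) = -118.07°


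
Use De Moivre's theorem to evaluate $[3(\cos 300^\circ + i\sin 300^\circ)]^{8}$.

By De Moivre: z^n = r^n(cos(nθ) + i sin(nθ))
= 3^8(cos(8*300°) + i sin(8*300°))
= 6561(cos 240° + i sin 240°)
= -6561/2 - (6561*sqrt(3)/2)i


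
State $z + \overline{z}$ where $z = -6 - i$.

z + conjugate(z) = (a + bi) + (a - bi) = 2a
= 2 * (-6) = -12


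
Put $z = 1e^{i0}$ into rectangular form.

a = r cos θ = 1 * 1 = 1
b = r sin θ = 1 * 0 = 0
z = 1


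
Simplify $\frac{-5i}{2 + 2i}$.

Multiply numerator and denominator by conjugate (2 - 2i):
= (-5i)(2 - 2i) / (2^2 + 2^2)
= (-10 - 10i) / 8
Divide through by 2: (-5 - 5i) / 4
= -5/4 - (5/4)i


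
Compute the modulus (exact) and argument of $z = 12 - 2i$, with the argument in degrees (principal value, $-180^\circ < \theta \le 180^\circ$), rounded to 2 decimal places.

|z| = sqrt(12^2 + (-2)^2) = sqrt(148)
arg(z) = arctan(b/a) = arctan(-2/12) (quadrant-adjusted) = -9.46°


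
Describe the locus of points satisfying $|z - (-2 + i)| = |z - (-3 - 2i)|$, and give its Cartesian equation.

|z - z1| = |z - z2| means z is equidistant from z1 and z2,
i.e. the perpendicular bisector of the segment from (-2, 1) to (-3, -2) (midpoint (-5/2, -1/2)).
With z = x + yi, square both sides:
(x - (-2))^2 + (y - 1)^2 = (x - (-3))^2 + (y - (-2))^2
The x^2 and y^2 terms cancel: -2x + (-6)y = 13 - 5 = 8
Simplify: x + 3y = -4
Locus: Perpendicular bisector of the segment from (-2, 1) to (-3, -2): the line x + 3y = -4


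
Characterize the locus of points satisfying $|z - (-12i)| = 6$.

|z - z0| = r describes a circle centered at z0 with radius r
Here z0 = -12i and r = 6
Locus: Circle centered at (0, -12) with radius 6


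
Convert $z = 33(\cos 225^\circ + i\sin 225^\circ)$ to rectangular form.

a = r cos θ = 33 * -sqrt(2)/2 = -33*sqrt(2)/2
b = r sin θ = 33 * -sqrt(2)/2 = -33*sqrt(2)/2
z = -33*sqrt(2)/2 - (33*sqrt(2)/2)i


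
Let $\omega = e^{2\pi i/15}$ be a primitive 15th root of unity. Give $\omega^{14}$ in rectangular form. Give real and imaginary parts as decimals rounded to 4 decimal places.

ω^14 = e^(2πi·14/15) = e^(i·28π/15)
= cos(28π/15) + i sin(28π/15)
= 0.9135 - 0.4067i


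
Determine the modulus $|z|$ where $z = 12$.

|z| = sqrt(a^2 + b^2) = sqrt(12^2 + 0^2) = sqrt(144) = 12


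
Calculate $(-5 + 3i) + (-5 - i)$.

(-5 + (-5)) + (3 + (-1))i = -10 + 2i


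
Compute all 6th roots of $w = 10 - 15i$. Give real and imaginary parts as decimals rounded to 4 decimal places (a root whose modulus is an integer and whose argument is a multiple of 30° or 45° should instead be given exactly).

|w| = sqrt(325) ≈ 18.027756, arg(w) ≈ 303.690068°
Root modulus = sqrt(325)^(1/6) ≈ 1.619286
Root arguments: θ_k = (arg(w) + 360°k)/6 for k = 0, 1, ..., 5
Compute each root as (root modulus)(cos θ_k + i sin θ_k) using full-precision intermediates, then round to 4 decimal places.
Roots: 1.0275 + 1.2515i, -0.5701 + 1.5156i, -1.5976 + 0.2641i, -1.0275 - 1.2515i, 0.5701 - 1.5156i, 1.5976 - 0.2641i


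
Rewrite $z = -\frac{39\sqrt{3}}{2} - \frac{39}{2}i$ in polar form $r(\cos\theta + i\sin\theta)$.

r = |z| = sqrt(a^2 + b^2) = sqrt((-39*sqrt(3)/2)^2 + (-39/2)^2) = sqrt(4563/4 + 1521/4) = sqrt(1521) = 39
θ = arctan(b/a) = arctan(-19.5/-33.775) (quadrant-adjusted) = 210°
z = 39(cos 210° + i sin 210°)


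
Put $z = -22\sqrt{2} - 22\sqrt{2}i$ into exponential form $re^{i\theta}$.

r = |z| = sqrt((-22*sqrt(2))^2 + (-22*sqrt(2))^2) = sqrt(968 + 968) = sqrt(1936) = 44
θ = arctan(b/a) = arctan(-31.1127/-31.1127) (quadrant-adjusted) = 225° = 5π/4
z = 44e^(i*5π/4)


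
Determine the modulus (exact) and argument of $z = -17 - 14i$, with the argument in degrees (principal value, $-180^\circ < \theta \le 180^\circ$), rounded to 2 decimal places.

|z| = sqrt((-17)^2 + (-14)^2) = sqrt(485)
arg(z) = arctan(b/a) = arctan(-14/-17) (quadrant-adjusted) = -140.53°


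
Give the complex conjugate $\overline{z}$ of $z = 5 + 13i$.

If z = a + bi, then conjugate(z) = a - bi
conjugate(5 + 13i) = 5 - 13i


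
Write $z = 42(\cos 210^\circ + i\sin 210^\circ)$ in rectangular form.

a = r cos θ = 42 * -sqrt(3)/2 = -21*sqrt(3)
b = r sin θ = 42 * -1/2 = -21
z = -21*sqrt(3) - 21i


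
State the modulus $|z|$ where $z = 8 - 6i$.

|z| = sqrt(a^2 + b^2) = sqrt(8^2 + (-6)^2) = sqrt(100) = 10


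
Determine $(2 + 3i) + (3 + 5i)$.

(2 + 3) + (3 + 5)i = 5 + 8i


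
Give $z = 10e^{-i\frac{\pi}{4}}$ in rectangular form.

a = r cos θ = 10 * sqrt(2)/2 = 5*sqrt(2)
b = r sin θ = 10 * -sqrt(2)/2 = -5*sqrt(2)
z = 5*sqrt(2) - 5*sqrt(2)i


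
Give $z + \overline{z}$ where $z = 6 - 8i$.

z + conjugate(z) = (a + bi) + (a - bi) = 2a
= 2 * 6 = 12


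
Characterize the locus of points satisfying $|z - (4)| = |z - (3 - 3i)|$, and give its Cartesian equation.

|z - z1| = |z - z2| means z is equidistant from z1 and z2,
i.e. the perpendicular bisector of the segment from (4, 0) to (3, -3) (midpoint (7/2, -3/2)).
With z = x + yi, square both sides:
(x - 4)^2 + (y - 0)^2 = (x - 3)^2 + (y - (-3))^2
The x^2 and y^2 terms cancel: -2x + (-6)y = 18 - 16 = 2
Simplify: x + 3y = -1
Locus: Perpendicular bisector of the segment from (4, 0) to (3, -3): the line x + 3y = -1


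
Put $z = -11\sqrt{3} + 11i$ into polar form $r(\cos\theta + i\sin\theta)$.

r = |z| = sqrt(a^2 + b^2) = sqrt((-11*sqrt(3))^2 + (11)^2) = sqrt(363 + 121) = sqrt(484) = 22
θ = arctan(b/a) = arctan(11/-19.0526) (quadrant-adjusted) = 150°
z = 22(cos 150° + i sin 150°)


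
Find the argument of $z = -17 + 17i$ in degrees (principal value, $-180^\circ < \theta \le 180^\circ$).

θ = arctan(b/a) = arctan(17/-17) (quadrant-adjusted) = 135°


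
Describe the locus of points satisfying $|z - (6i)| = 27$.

|z - z0| = r describes a circle centered at z0 with radius r
Here z0 = 6i and r = 27
Locus: Circle centered at (0, 6) with radius 27


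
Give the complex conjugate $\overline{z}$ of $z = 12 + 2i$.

If z = a + bi, then conjugate(z) = a - bi
conjugate(12 + 2i) = 12 - 2i


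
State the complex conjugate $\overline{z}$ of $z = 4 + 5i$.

If z = a + bi, then conjugate(z) = a - bi
conjugate(4 + 5i) = 4 - 5i


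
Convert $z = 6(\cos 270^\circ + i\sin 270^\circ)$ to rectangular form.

a = r cos θ = 6 * 0 = 0
b = r sin θ = 6 * -1 = -6
z = -6i


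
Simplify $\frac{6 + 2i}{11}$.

Divisor is real, so divide each part by 11:
= 6/11 + (2/11)i


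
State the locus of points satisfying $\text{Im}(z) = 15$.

Im(z) = y where z = x + yi; the equation y = 15 is satisfied by all points with that y-coordinate
Locus: Horizontal line y = 15


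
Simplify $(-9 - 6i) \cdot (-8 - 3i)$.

(a1*a2 - b1*b2) + (a1*b2 + b1*a2)i
= (72 - 18) + (27 + 48)i
= 54 + 75i


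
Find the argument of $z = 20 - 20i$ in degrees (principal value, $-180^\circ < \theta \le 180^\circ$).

θ = arctan(b/a) = arctan(-20/20) (quadrant-adjusted) = -45°


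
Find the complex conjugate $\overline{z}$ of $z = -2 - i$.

If z = a + bi, then conjugate(z) = a - bi
conjugate(-2 - i) = -2 + i


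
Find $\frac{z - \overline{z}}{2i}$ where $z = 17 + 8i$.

z - conjugate(z) = 2bi
(z - conjugate(z))/(2i) = 2bi/(2i) = b = 8


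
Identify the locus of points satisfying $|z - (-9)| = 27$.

|z - z0| = r describes a circle centered at z0 with radius r
Here z0 = -9 and r = 27
Locus: Circle centered at (-9, 0) with radius 27


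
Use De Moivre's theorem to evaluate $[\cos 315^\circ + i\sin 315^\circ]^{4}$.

By De Moivre: z^n = r^n(cos(nθ) + i sin(nθ))
= 1^4(cos(4*315°) + i sin(4*315°))
= 1(cos 180° + i sin 180°)
= -1


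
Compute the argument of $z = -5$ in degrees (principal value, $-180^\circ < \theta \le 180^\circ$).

b = 0 and a < 0, so z lies on the negative real axis: θ = 180°


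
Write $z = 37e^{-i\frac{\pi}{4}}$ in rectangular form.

a = r cos θ = 37 * sqrt(2)/2 = 37*sqrt(2)/2
b = r sin θ = 37 * -sqrt(2)/2 = -37*sqrt(2)/2
z = 37*sqrt(2)/2 - (37*sqrt(2)/2)i


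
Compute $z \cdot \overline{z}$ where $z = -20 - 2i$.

z * conjugate(z) = |z|^2 = a^2 + b^2
= (-20)^2 + (-2)^2 = 404


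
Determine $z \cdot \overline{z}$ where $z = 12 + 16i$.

z * conjugate(z) = |z|^2 = a^2 + b^2
= 12^2 + 16^2 = 400


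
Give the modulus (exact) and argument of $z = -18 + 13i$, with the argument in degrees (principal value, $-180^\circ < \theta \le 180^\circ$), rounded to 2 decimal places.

|z| = sqrt((-18)^2 + 13^2) = sqrt(493)
arg(z) = arctan(b/a) = arctan(13/-18) (quadrant-adjusted) = 144.16°


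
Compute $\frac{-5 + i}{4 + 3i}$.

Multiply numerator and denominator by conjugate (4 - 3i):
= (-5 + i)(4 - 3i) / (4^2 + 3^2)
= (-17 + 19i) / 25
= -17/25 + (19/25)i


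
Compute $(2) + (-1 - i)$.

(2 + (-1)) + (0 + (-1))i = 1 - i


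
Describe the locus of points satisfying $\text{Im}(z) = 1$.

Im(z) = y where z = x + yi; the equation y = 1 is satisfied by all points with that y-coordinate
Locus: Horizontal line y = 1


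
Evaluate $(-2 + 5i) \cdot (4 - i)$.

(a1*a2 - b1*b2) + (a1*b2 + b1*a2)i
= (-8 - (-5)) + (2 + 20)i
= -3 + 22i


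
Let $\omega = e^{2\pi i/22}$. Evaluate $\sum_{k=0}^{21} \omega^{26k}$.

Let ζ = ω^26 = e^(2πi·26/22). Since 22 ∤ 26, ζ ≠ 1.
Sum = Σ_{k=0}^{21} ζ^k = (ζ^22 - 1)/(ζ - 1) = (ω^{26·22} - 1)/(ζ - 1) = (1 - 1)/(ζ - 1) = 0


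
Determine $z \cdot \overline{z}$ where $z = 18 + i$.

z * conjugate(z) = |z|^2 = a^2 + b^2
= 18^2 + 1^2 = 325


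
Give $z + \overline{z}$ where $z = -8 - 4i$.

z + conjugate(z) = (a + bi) + (a - bi) = 2a
= 2 * (-8) = -16


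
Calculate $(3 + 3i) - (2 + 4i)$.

(3 - 2) + (3 - 4)i = 1 - i


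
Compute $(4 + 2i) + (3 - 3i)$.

(4 + 3) + (2 + (-3))i = 7 - i


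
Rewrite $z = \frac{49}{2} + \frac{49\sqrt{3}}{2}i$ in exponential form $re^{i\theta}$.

r = |z| = sqrt((49/2)^2 + (49*sqrt(3)/2)^2) = sqrt(2401/4 + 7203/4) = sqrt(2401) = 49
θ = arctan(b/a) = arctan(42.4352/24.5) (quadrant-adjusted) = 60° = π/3
z = 49e^(i*π/3)


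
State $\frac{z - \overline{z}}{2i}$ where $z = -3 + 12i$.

z - conjugate(z) = 2bi
(z - conjugate(z))/(2i) = 2bi/(2i) = b = 12


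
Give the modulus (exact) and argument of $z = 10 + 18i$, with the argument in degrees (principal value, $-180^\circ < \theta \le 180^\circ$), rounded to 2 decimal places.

|z| = sqrt(10^2 + 18^2) = sqrt(424)
arg(z) = arctan(b/a) = arctan(18/10) (quadrant-adjusted) = 60.95°


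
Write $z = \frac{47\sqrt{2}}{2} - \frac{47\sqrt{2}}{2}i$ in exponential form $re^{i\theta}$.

r = |z| = sqrt((47*sqrt(2)/2)^2 + (-47*sqrt(2)/2)^2) = sqrt(2209/2 + 2209/2) = sqrt(2209) = 47
θ = arctan(b/a) = arctan(-33.234/33.234) (quadrant-adjusted) = -45° = -π/4
z = 47e^(-i*π/4)


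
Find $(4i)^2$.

(a + bi)^2 = a^2 - b^2 + 2abi
= 0^2 - 4^2 + 2*0*4i
= -16


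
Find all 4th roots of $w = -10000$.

|w| = 10000, arg(w) = 180°
Root modulus = 10000^(1/4) = 10
Root arguments: θ_k = (180° + 360°k)/4 for k = 0, 1, ..., 3
Roots: 5*sqrt(2) + 5*sqrt(2)i, -5*sqrt(2) + 5*sqrt(2)i, -5*sqrt(2) - 5*sqrt(2)i, 5*sqrt(2) - 5*sqrt(2)i


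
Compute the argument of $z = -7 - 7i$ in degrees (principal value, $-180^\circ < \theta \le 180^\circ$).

θ = arctan(b/a) = arctan(-7/-7) (quadrant-adjusted) = -135°


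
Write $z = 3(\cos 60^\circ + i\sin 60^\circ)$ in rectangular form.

a = r cos θ = 3 * 1/2 = 3/2
b = r sin θ = 3 * sqrt(3)/2 = 3*sqrt(3)/2
z = 3/2 + (3*sqrt(3)/2)i


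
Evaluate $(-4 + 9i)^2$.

(a + bi)^2 = a^2 - b^2 + 2abi
= (-4)^2 - 9^2 + 2*(-4)*9i
= -65 - 72i


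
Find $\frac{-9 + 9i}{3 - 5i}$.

Multiply numerator and denominator by conjugate (3 + 5i):
= (-9 + 9i)(3 + 5i) / (3^2 + (-5)^2)
= (-72 - 18i) / 34
Divide through by 2: (-36 - 9i) / 17
= -36/17 - (9/17)i


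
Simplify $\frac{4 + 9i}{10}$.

Divisor is real, so divide each part by 10:
= 2/5 + (9/10)i


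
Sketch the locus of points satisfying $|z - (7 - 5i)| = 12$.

|z - z0| = r describes a circle centered at z0 with radius r
Here z0 = 7 - 5i and r = 12
Locus: Circle centered at (7, -5) with radius 12


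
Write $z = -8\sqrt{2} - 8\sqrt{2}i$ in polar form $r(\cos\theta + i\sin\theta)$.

r = |z| = sqrt(a^2 + b^2) = sqrt((-8*sqrt(2))^2 + (-8*sqrt(2))^2) = sqrt(128 + 128) = sqrt(256) = 16
θ = arctan(b/a) = arctan(-11.3137/-11.3137) (quadrant-adjusted) = 225°
z = 16(cos 225° + i sin 225°)


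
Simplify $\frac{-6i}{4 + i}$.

Multiply numerator and denominator by conjugate (4 - i):
= (-6i)(4 - i) / (4^2 + 1^2)
= (-6 - 24i) / 17
= -6/17 - (24/17)i


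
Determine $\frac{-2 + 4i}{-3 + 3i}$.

Multiply numerator and denominator by conjugate (-3 - 3i):
= (-2 + 4i)(-3 - 3i) / ((-3)^2 + 3^2)
= (18 - 6i) / 18
Divide through by 6: (3 - i) / 3
= 1 - (1/3)i


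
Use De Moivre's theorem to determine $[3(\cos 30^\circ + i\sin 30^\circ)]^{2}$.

By De Moivre: z^n = r^n(cos(nθ) + i sin(nθ))
= 3^2(cos(2*30°) + i sin(2*30°))
= 9(cos 60° + i sin 60°)
= 9/2 + (9*sqrt(3)/2)i


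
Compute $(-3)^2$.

(a + bi)^2 = a^2 - b^2 + 2abi
= (-3)^2 - 0^2 + 2*(-3)*0i
= 9


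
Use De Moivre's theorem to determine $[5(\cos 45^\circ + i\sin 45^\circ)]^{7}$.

By De Moivre: z^n = r^n(cos(nθ) + i sin(nθ))
= 5^7(cos(7*45°) + i sin(7*45°))
= 78125(cos 315° + i sin 315°)
= 78125*sqrt(2)/2 - (78125*sqrt(2)/2)i


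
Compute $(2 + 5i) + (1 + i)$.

(2 + 1) + (5 + 1)i = 3 + 6i


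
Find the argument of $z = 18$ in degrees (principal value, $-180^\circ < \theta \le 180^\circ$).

b = 0 and a > 0, so z lies on the positive real axis: θ = 0°


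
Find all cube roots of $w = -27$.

|w| = 27, arg(w) = 180°
Root modulus = 27^(1/3) = 3
Root arguments: θ_k = (180° + 360°k)/3 for k = 0, 1, ..., 2
Roots: 3/2 + (3*sqrt(3)/2)i, -3, 3/2 - (3*sqrt(3)/2)i


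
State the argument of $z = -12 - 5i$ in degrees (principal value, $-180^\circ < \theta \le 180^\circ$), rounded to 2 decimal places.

θ = arctan(b/a) = arctan(-5/-12) (quadrant-adjusted) = -157.38°


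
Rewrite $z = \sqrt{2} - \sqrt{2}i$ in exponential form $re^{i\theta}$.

r = |z| = sqrt((sqrt(2))^2 + (-sqrt(2))^2) = sqrt(2 + 2) = sqrt(4) = 2
θ = arctan(b/a) = arctan(-1.4142/1.4142) (quadrant-adjusted) = -45° = -π/4
z = 2e^(-i*π/4)


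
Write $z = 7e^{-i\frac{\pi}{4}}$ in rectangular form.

a = r cos θ = 7 * sqrt(2)/2 = 7*sqrt(2)/2
b = r sin θ = 7 * -sqrt(2)/2 = -7*sqrt(2)/2
z = 7*sqrt(2)/2 - (7*sqrt(2)/2)i


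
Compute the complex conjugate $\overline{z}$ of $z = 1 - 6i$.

If z = a + bi, then conjugate(z) = a - bi
conjugate(1 - 6i) = 1 + 6i


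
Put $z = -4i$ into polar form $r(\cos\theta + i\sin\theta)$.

r = |z| = sqrt(a^2 + b^2) = sqrt((0)^2 + (-4)^2) = sqrt(0 + 16) = sqrt(16) = 4
a = 0 and b < 0, so z lies on the negative imaginary axis: θ = 270°
z = 4(cos 270° + i sin 270°)


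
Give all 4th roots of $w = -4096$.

|w| = 4096, arg(w) = 180°
Root modulus = 4096^(1/4) = 8
Root arguments: θ_k = (180° + 360°k)/4 for k = 0, 1, ..., 3
Roots: 4*sqrt(2) + 4*sqrt(2)i, -4*sqrt(2) + 4*sqrt(2)i, -4*sqrt(2) - 4*sqrt(2)i, 4*sqrt(2) - 4*sqrt(2)i


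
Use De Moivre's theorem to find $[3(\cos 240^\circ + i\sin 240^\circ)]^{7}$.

By De Moivre: z^n = r^n(cos(nθ) + i sin(nθ))
= 3^7(cos(7*240°) + i sin(7*240°))
= 2187(cos 240° + i sin 240°)
= -2187/2 - (2187*sqrt(3)/2)i


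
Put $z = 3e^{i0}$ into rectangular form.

a = r cos θ = 3 * 1 = 3
b = r sin θ = 3 * 0 = 0
z = 3


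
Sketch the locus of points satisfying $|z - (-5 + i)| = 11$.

|z - z0| = r describes a circle centered at z0 with radius r
Here z0 = -5 + i and r = 11
Locus: Circle centered at (-5, 1) with radius 11


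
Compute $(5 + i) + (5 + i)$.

(5 + 5) + (1 + 1)i = 10 + 2i


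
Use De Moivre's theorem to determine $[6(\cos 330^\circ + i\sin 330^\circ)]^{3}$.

By De Moivre: z^n = r^n(cos(nθ) + i sin(nθ))
= 6^3(cos(3*330°) + i sin(3*330°))
= 216(cos 270° + i sin 270°)
= -216i


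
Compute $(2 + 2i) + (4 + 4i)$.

(2 + 4) + (2 + 4)i = 6 + 6i


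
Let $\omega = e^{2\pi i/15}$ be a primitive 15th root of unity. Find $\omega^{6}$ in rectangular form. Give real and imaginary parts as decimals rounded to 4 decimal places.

ω^6 = e^(2πi·6/15) = e^(i·4π/5)
= cos(4π/5) + i sin(4π/5)
= -0.8090 + 0.5878i


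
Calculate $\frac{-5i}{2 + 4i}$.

Multiply numerator and denominator by conjugate (2 - 4i):
= (-5i)(2 - 4i) / (2^2 + 4^2)
= (-20 - 10i) / 20
Divide through by 10: (-2 - i) / 2
= -1 - (1/2)i


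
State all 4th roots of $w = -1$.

|w| = 1, arg(w) = 180°
Root modulus = 1^(1/4) = 1
Root arguments: θ_k = (180° + 360°k)/4 for k = 0, 1, ..., 3
Roots: sqrt(2)/2 + (sqrt(2)/2)i, -sqrt(2)/2 + (sqrt(2)/2)i, -sqrt(2)/2 - (sqrt(2)/2)i, sqrt(2)/2 - (sqrt(2)/2)i


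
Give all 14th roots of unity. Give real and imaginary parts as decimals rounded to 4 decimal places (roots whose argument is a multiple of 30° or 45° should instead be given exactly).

ω_k = e^(2πik/14) = cos(2πk/14) + i sin(2πk/14) for k = 0, 1, ..., 13
Roots: 1, 0.9010 + 0.4339i, 0.6235 + 0.7818i, 0.2225 + 0.9749i, -0.2225 + 0.9749i, -0.6235 + 0.7818i, -0.9010 + 0.4339i, -1, -0.9010 - 0.4339i, -0.6235 - 0.7818i, -0.2225 - 0.9749i, 0.2225 - 0.9749i, 0.6235 - 0.7818i, 0.9010 - 0.4339i


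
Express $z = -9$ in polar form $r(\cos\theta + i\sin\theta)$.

r = |z| = sqrt(a^2 + b^2) = sqrt((-9)^2 + (0)^2) = sqrt(81 + 0) = sqrt(81) = 9
b = 0 and a < 0, so z lies on the negative real axis: θ = 180°
z = 9(cos 180° + i sin 180°)


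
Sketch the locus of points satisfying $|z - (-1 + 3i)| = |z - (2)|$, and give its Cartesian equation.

|z - z1| = |z - z2| means z is equidistant from z1 and z2,
i.e. the perpendicular bisector of the segment from (-1, 3) to (2, 0) (midpoint (1/2, 3/2)).
With z = x + yi, square both sides:
(x - (-1))^2 + (y - 3)^2 = (x - 2)^2 + (y - 0)^2
The x^2 and y^2 terms cancel: 6x + (-6)y = 4 - 10 = -6
Simplify: x - y = -1
Locus: Perpendicular bisector of the segment from (-1, 3) to (2, 0): the line x - y = -1


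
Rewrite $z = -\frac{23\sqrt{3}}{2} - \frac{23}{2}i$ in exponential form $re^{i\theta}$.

r = |z| = sqrt((-23*sqrt(3)/2)^2 + (-23/2)^2) = sqrt(1587/4 + 529/4) = sqrt(529) = 23
θ = arctan(b/a) = arctan(-11.5/-19.9186) (quadrant-adjusted) = -150° = -5π/6
z = 23e^(-i*5π/6)


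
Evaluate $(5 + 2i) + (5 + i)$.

(5 + 5) + (2 + 1)i = 10 + 3i


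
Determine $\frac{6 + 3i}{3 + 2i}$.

Multiply numerator and denominator by conjugate (3 - 2i):
= (6 + 3i)(3 - 2i) / (3^2 + 2^2)
= (24 - 3i) / 13
= 24/13 - (3/13)i


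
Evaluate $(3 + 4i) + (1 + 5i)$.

(3 + 1) + (4 + 5)i = 4 + 9i


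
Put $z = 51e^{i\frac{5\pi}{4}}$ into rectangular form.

a = r cos θ = 51 * -sqrt(2)/2 = -51*sqrt(2)/2
b = r sin θ = 51 * -sqrt(2)/2 = -51*sqrt(2)/2
z = -51*sqrt(2)/2 - (51*sqrt(2)/2)i


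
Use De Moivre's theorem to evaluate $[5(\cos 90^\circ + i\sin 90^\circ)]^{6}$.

By De Moivre: z^n = r^n(cos(nθ) + i sin(nθ))
= 5^6(cos(6*90°) + i sin(6*90°))
= 15625(cos 180° + i sin 180°)
= -15625


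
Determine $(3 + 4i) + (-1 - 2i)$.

(3 + (-1)) + (4 + (-2))i = 2 + 2i


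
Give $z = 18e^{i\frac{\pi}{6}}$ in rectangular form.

a = r cos θ = 18 * sqrt(3)/2 = 9*sqrt(3)
b = r sin θ = 18 * 1/2 = 9
z = 9*sqrt(3) + 9i


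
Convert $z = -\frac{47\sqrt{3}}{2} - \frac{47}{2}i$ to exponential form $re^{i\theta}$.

r = |z| = sqrt((-47*sqrt(3)/2)^2 + (-47/2)^2) = sqrt(6627/4 + 2209/4) = sqrt(2209) = 47
θ = arctan(b/a) = arctan(-23.5/-40.7032) (quadrant-adjusted) = 210° = 7π/6
z = 47e^(i*7π/6)


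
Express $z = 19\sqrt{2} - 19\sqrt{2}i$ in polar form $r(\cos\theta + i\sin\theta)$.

r = |z| = sqrt(a^2 + b^2) = sqrt((19*sqrt(2))^2 + (-19*sqrt(2))^2) = sqrt(722 + 722) = sqrt(1444) = 38
θ = arctan(b/a) = arctan(-26.8701/26.8701) (quadrant-adjusted) = 315°
z = 38(cos 315° + i sin 315°)


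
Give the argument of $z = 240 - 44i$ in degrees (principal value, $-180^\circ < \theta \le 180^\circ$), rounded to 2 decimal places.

θ = arctan(b/a) = arctan(-44/240) (quadrant-adjusted) = -10.39°


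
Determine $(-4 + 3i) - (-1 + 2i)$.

(-4 - (-1)) + (3 - 2)i = -3 + i


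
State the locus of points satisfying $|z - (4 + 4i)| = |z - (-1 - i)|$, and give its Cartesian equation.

|z - z1| = |z - z2| means z is equidistant from z1 and z2,
i.e. the perpendicular bisector of the segment from (4, 4) to (-1, -1) (midpoint (3/2, 3/2)).
With z = x + yi, square both sides:
(x - 4)^2 + (y - 4)^2 = (x - (-1))^2 + (y - (-1))^2
The x^2 and y^2 terms cancel: -10x + (-10)y = 2 - 32 = -30
Simplify: x + y = 3
Locus: Perpendicular bisector of the segment from (4, 4) to (-1, -1): the line x + y = 3


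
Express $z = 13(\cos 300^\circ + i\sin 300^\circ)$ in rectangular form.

a = r cos θ = 13 * 1/2 = 13/2
b = r sin θ = 13 * -sqrt(3)/2 = -13*sqrt(3)/2
z = 13/2 - (13*sqrt(3)/2)i


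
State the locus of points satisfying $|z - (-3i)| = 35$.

|z - z0| = r describes a circle centered at z0 with radius r
Here z0 = -3i and r = 35
Locus: Circle centered at (0, -3) with radius 35


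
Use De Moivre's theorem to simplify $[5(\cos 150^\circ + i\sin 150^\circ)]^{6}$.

By De Moivre: z^n = r^n(cos(nθ) + i sin(nθ))
= 5^6(cos(6*150°) + i sin(6*150°))
= 15625(cos 180° + i sin 180°)
= -15625


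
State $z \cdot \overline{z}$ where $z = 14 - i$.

z * conjugate(z) = |z|^2 = a^2 + b^2
= 14^2 + (-1)^2 = 197


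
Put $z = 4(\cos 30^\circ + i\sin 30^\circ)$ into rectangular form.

a = r cos θ = 4 * sqrt(3)/2 = 2*sqrt(3)
b = r sin θ = 4 * 1/2 = 2
z = 2*sqrt(3) + 2i


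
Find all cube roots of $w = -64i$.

|w| = 64, arg(w) = 270°
Root modulus = 64^(1/3) = 4
Root arguments: θ_k = (270° + 360°k)/3 for k = 0, 1, ..., 2
Roots: 4i, -2*sqrt(3) - 2i, 2*sqrt(3) - 2i


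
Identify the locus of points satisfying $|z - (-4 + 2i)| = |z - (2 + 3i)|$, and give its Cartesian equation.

|z - z1| = |z - z2| means z is equidistant from z1 and z2,
i.e. the perpendicular bisector of the segment from (-4, 2) to (2, 3) (midpoint (-1, 5/2)).
With z = x + yi, square both sides:
(x - (-4))^2 + (y - 2)^2 = (x - 2)^2 + (y - 3)^2
The x^2 and y^2 terms cancel: 12x + 2y = 13 - 20 = -7
Simplify: 12x + 2y = -7
Locus: Perpendicular bisector of the segment from (-4, 2) to (2, 3): the line 12x + 2y = -7


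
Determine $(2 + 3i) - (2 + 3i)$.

(2 - 2) + (3 - 3)i = 0


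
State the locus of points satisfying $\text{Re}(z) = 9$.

Re(z) = x where z = x + yi; the equation x = 9 is satisfied by all points with that x-coordinate
Locus: Vertical line x = 9


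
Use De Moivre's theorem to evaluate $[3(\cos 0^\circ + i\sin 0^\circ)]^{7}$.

By De Moivre: z^n = r^n(cos(nθ) + i sin(nθ))
= 3^7(cos(7*0°) + i sin(7*0°))
= 2187(cos 0° + i sin 0°)
= 2187


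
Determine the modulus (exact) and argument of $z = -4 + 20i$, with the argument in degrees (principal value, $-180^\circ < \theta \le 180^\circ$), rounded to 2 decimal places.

|z| = sqrt((-4)^2 + 20^2) = sqrt(416)
arg(z) = arctan(b/a) = arctan(20/-4) (quadrant-adjusted) = 101.31°


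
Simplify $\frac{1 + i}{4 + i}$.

Multiply numerator and denominator by conjugate (4 - i):
= (1 + i)(4 - i) / (4^2 + 1^2)
= (5 + 3i) / 17
= 5/17 + (3/17)i


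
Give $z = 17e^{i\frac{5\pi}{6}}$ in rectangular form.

a = r cos θ = 17 * -sqrt(3)/2 = -17*sqrt(3)/2
b = r sin θ = 17 * 1/2 = 17/2
z = -17*sqrt(3)/2 + (17/2)i


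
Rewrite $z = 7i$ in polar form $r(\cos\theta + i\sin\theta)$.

r = |z| = sqrt(a^2 + b^2) = sqrt((0)^2 + (7)^2) = sqrt(0 + 49) = sqrt(49) = 7
a = 0 and b > 0, so z lies on the positive imaginary axis: θ = 90°
z = 7(cos 90° + i sin 90°)


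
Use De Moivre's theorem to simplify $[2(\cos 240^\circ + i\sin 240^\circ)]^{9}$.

By De Moivre: z^n = r^n(cos(nθ) + i sin(nθ))
= 2^9(cos(9*240°) + i sin(9*240°))
= 512(cos 0° + i sin 0°)
= 512


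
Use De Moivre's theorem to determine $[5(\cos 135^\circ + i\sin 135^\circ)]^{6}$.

By De Moivre: z^n = r^n(cos(nθ) + i sin(nθ))
= 5^6(cos(6*135°) + i sin(6*135°))
= 15625(cos 90° + i sin 90°)
= 15625i


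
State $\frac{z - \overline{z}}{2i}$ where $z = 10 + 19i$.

z - conjugate(z) = 2bi
(z - conjugate(z))/(2i) = 2bi/(2i) = b = 19


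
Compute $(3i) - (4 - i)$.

(0 - 4) + (3 - (-1))i = -4 + 4i


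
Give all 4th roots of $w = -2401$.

|w| = 2401, arg(w) = 180°
Root modulus = 2401^(1/4) = 7
Root arguments: θ_k = (180° + 360°k)/4 for k = 0, 1, ..., 3
Roots: 7*sqrt(2)/2 + (7*sqrt(2)/2)i, -7*sqrt(2)/2 + (7*sqrt(2)/2)i, -7*sqrt(2)/2 - (7*sqrt(2)/2)i, 7*sqrt(2)/2 - (7*sqrt(2)/2)i


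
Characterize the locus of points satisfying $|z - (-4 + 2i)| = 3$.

|z - z0| = r describes a circle centered at z0 with radius r
Here z0 = -4 + 2i and r = 3
Locus: Circle centered at (-4, 2) with radius 3


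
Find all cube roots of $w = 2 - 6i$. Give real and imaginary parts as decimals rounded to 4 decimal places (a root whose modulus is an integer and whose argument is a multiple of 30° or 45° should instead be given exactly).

|w| = sqrt(40) ≈ 6.324555, arg(w) ≈ 288.434949°
Root modulus = sqrt(40)^(1/3) ≈ 1.849311
Root arguments: θ_k = (arg(w) + 360°k)/3 for k = 0, 1, ..., 2
Compute each root as (root modulus)(cos θ_k + i sin θ_k) using full-precision intermediates, then round to 4 decimal places.
Roots: -0.1980 + 1.8387i, -1.4934 - 1.0908i, 1.6913 - 0.7479i


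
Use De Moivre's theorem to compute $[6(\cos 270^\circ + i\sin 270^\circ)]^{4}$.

By De Moivre: z^n = r^n(cos(nθ) + i sin(nθ))
= 6^4(cos(4*270°) + i sin(4*270°))
= 1296(cos 0° + i sin 0°)
= 1296


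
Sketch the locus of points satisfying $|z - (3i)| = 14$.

|z - z0| = r describes a circle centered at z0 with radius r
Here z0 = 3i and r = 14
Locus: Circle centered at (0, 3) with radius 14


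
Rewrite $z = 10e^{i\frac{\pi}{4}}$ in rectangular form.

a = r cos θ = 10 * sqrt(2)/2 = 5*sqrt(2)
b = r sin θ = 10 * sqrt(2)/2 = 5*sqrt(2)
z = 5*sqrt(2) + 5*sqrt(2)i


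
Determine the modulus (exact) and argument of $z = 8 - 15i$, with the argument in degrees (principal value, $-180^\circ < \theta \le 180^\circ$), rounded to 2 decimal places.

|z| = sqrt(8^2 + (-15)^2) = 17
arg(z) = arctan(b/a) = arctan(-15/8) (quadrant-adjusted) = -61.93°


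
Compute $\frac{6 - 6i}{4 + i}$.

Multiply numerator and denominator by conjugate (4 - i):
= (6 - 6i)(4 - i) / (4^2 + 1^2)
= (18 - 30i) / 17
= 18/17 - (30/17)i


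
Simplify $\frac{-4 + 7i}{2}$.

Divisor is real, so divide each part by 2:
= -2 + (7/2)i


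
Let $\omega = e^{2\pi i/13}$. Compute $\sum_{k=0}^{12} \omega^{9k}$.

Let ζ = ω^9 = e^(2πi·9/13). Since 13 ∤ 9, ζ ≠ 1.
Sum = Σ_{k=0}^{12} ζ^k = (ζ^13 - 1)/(ζ - 1) = (ω^{9·13} - 1)/(ζ - 1) = (1 - 1)/(ζ - 1) = 0


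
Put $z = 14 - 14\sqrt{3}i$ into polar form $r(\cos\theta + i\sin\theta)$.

r = |z| = sqrt(a^2 + b^2) = sqrt((14)^2 + (-14*sqrt(3))^2) = sqrt(196 + 588) = sqrt(784) = 28
θ = arctan(b/a) = arctan(-24.2487/14) (quadrant-adjusted) = 300°
z = 28(cos 300° + i sin 300°)


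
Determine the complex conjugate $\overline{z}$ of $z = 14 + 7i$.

If z = a + bi, then conjugate(z) = a - bi
conjugate(14 + 7i) = 14 - 7i


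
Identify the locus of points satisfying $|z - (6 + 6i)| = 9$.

|z - z0| = r describes a circle centered at z0 with radius r
Here z0 = 6 + 6i and r = 9
Locus: Circle centered at (6, 6) with radius 9


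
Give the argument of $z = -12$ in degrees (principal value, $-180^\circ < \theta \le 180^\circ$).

b = 0 and a < 0, so z lies on the negative real axis: θ = 180°


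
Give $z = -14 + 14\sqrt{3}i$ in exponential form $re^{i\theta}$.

r = |z| = sqrt((-14)^2 + (14*sqrt(3))^2) = sqrt(196 + 588) = sqrt(784) = 28
θ = arctan(b/a) = arctan(24.2487/-14) (quadrant-adjusted) = 120° = 2π/3
z = 28e^(i*2π/3)


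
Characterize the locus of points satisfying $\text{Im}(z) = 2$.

Im(z) = y where z = x + yi; the equation y = 2 is satisfied by all points with that y-coordinate
Locus: Horizontal line y = 2


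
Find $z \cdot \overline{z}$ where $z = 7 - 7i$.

z * conjugate(z) = |z|^2 = a^2 + b^2
= 7^2 + (-7)^2 = 98


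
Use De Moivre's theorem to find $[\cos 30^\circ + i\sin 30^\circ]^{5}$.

By De Moivre: z^n = r^n(cos(nθ) + i sin(nθ))
= 1^5(cos(5*30°) + i sin(5*30°))
= 1(cos 150° + i sin 150°)
= -sqrt(3)/2 + (1/2)i


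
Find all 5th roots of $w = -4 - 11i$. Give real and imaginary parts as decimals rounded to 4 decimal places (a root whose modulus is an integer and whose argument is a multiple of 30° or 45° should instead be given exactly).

|w| = sqrt(137) ≈ 11.704700, arg(w) ≈ 250.016893°
Root modulus = sqrt(137)^(1/5) ≈ 1.635581
Root arguments: θ_k = (arg(w) + 360°k)/5 for k = 0, 1, ..., 4
Compute each root as (root modulus)(cos θ_k + i sin θ_k) using full-precision intermediates, then round to 4 decimal places.
Roots: 1.0513 + 1.2530i, -0.8668 + 1.3870i, -1.5870 - 0.3958i, -0.1140 - 1.6316i, 1.5165 - 0.6126i


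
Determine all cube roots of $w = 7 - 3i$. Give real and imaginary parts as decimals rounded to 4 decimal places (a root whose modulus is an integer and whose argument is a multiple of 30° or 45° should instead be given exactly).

|w| = sqrt(58) ≈ 7.615773, arg(w) ≈ 336.801409°
Root modulus = sqrt(58)^(1/3) ≈ 1.967454
Root arguments: θ_k = (arg(w) + 360°k)/3 for k = 0, 1, ..., 2
Compute each root as (root modulus)(cos θ_k + i sin θ_k) using full-precision intermediates, then round to 4 decimal places.
Roots: -0.7455 + 1.8207i, -1.2040 - 1.5560i, 1.9496 - 0.2647i


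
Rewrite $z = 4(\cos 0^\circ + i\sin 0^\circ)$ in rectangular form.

a = r cos θ = 4 * 1 = 4
b = r sin θ = 4 * 0 = 0
z = 4


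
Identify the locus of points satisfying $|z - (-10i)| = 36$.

|z - z0| = r describes a circle centered at z0 with radius r
Here z0 = -10i and r = 36
Locus: Circle centered at (0, -10) with radius 36


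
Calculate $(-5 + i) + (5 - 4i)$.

(-5 + 5) + (1 + (-4))i = -3i


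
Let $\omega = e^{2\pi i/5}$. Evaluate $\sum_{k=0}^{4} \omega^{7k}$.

Let ζ = ω^7 = e^(2πi·7/5). Since 5 ∤ 7, ζ ≠ 1.
Sum = Σ_{k=0}^{4} ζ^k = (ζ^5 - 1)/(ζ - 1) = (ω^{7·5} - 1)/(ζ - 1) = (1 - 1)/(ζ - 1) = 0


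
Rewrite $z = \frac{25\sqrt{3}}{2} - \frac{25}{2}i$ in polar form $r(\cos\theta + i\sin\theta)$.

r = |z| = sqrt(a^2 + b^2) = sqrt((25*sqrt(3)/2)^2 + (-25/2)^2) = sqrt(1875/4 + 625/4) = sqrt(625) = 25
θ = arctan(b/a) = arctan(-12.5/21.6506) (quadrant-adjusted) = 330°
z = 25(cos 330° + i sin 330°)


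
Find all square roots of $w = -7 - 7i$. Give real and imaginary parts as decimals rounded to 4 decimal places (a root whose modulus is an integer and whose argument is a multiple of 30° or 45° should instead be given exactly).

|w| = sqrt(98) ≈ 9.899495, arg(w) = 225°
Root modulus = sqrt(98)^(1/2) ≈ 3.146346
Root arguments: θ_k = (225° + 360°k)/2 for k = 0, 1, ..., 1
Compute each root as (root modulus)(cos θ_k + i sin θ_k) using full-precision intermediates, then round to 4 decimal places.
Roots: -1.2041 + 2.9068i, 1.2041 - 2.9068i


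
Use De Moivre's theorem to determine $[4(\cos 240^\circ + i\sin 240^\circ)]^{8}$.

By De Moivre: z^n = r^n(cos(nθ) + i sin(nθ))
= 4^8(cos(8*240°) + i sin(8*240°))
= 65536(cos 120° + i sin 120°)
= -32768 + 32768*sqrt(3)i


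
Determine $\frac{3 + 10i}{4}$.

Divisor is real, so divide each part by 4:
= 3/4 + (5/2)i


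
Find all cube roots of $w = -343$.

|w| = 343, arg(w) = 180°
Root modulus = 343^(1/3) = 7
Root arguments: θ_k = (180° + 360°k)/3 for k = 0, 1, ..., 2
Roots: 7/2 + (7*sqrt(3)/2)i, -7, 7/2 - (7*sqrt(3)/2)i


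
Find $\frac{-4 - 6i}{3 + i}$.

Multiply numerator and denominator by conjugate (3 - i):
= (-4 - 6i)(3 - i) / (3^2 + 1^2)
= (-18 - 14i) / 10
Divide through by 2: (-9 - 7i) / 5
= -9/5 - (7/5)i


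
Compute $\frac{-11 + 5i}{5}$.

Divisor is real, so divide each part by 5:
= -11/5 + i


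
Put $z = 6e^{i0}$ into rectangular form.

a = r cos θ = 6 * 1 = 6
b = r sin θ = 6 * 0 = 0
z = 6


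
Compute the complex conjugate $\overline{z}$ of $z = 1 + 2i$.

If z = a + bi, then conjugate(z) = a - bi
conjugate(1 + 2i) = 1 - 2i


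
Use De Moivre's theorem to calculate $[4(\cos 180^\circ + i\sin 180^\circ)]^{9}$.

By De Moivre: z^n = r^n(cos(nθ) + i sin(nθ))
= 4^9(cos(9*180°) + i sin(9*180°))
= 262144(cos 180° + i sin 180°)
= -262144


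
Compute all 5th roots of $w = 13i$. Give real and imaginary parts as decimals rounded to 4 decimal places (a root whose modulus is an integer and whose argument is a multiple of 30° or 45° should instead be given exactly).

|w| = 13, arg(w) = 90°
Root modulus = 13^(1/5) ≈ 1.670278
Root arguments: θ_k = (90° + 360°k)/5 for k = 0, 1, ..., 4
Compute each root as (root modulus)(cos θ_k + i sin θ_k) using full-precision intermediates, then round to 4 decimal places.
Roots: 1.5885 + 0.5161i, 1.6703i, -1.5885 + 0.5161i, -0.9818 - 1.3513i, 0.9818 - 1.3513i


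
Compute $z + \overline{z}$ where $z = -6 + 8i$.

z + conjugate(z) = (a + bi) + (a - bi) = 2a
= 2 * (-6) = -12


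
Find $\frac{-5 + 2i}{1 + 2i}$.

Multiply numerator and denominator by conjugate (1 - 2i):
= (-5 + 2i)(1 - 2i) / (1^2 + 2^2)
= (-1 + 12i) / 5
= -1/5 + (12/5)i


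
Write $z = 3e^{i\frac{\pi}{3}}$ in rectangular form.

a = r cos θ = 3 * 1/2 = 3/2
b = r sin θ = 3 * sqrt(3)/2 = 3*sqrt(3)/2
z = 3/2 + (3*sqrt(3)/2)i


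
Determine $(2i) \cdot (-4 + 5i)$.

(a1*a2 - b1*b2) + (a1*b2 + b1*a2)i
= (0 - 10) + (0 + (-8))i
= -10 - 8i


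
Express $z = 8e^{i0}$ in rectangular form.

a = r cos θ = 8 * 1 = 8
b = r sin θ = 8 * 0 = 0
z = 8


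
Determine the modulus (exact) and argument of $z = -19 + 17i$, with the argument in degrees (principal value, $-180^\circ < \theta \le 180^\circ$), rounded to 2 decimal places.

|z| = sqrt((-19)^2 + 17^2) = sqrt(650)
arg(z) = arctan(b/a) = arctan(17/-19) (quadrant-adjusted) = 138.18°


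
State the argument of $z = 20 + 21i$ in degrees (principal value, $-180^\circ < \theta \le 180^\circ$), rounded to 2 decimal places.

θ = arctan(b/a) = arctan(21/20) (quadrant-adjusted) = 46.40°


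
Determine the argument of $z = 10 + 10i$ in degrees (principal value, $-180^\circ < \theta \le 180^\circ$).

θ = arctan(b/a) = arctan(10/10) (quadrant-adjusted) = 45°


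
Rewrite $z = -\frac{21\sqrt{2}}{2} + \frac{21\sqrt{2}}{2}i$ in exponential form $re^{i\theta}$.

r = |z| = sqrt((-21*sqrt(2)/2)^2 + (21*sqrt(2)/2)^2) = sqrt(441/2 + 441/2) = sqrt(441) = 21
θ = arctan(b/a) = arctan(14.8492/-14.8492) (quadrant-adjusted) = 135° = 3π/4
z = 21e^(i*3π/4)


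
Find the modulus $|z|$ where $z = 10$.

|z| = sqrt(a^2 + b^2) = sqrt(10^2 + 0^2) = sqrt(100) = 10


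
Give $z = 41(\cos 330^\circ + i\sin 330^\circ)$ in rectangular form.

a = r cos θ = 41 * sqrt(3)/2 = 41*sqrt(3)/2
b = r sin θ = 41 * -1/2 = -41/2
z = 41*sqrt(3)/2 - (41/2)i


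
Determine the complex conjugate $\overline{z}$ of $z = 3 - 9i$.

If z = a + bi, then conjugate(z) = a - bi
conjugate(3 - 9i) = 3 + 9i


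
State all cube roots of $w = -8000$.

|w| = 8000, arg(w) = 180°
Root modulus = 8000^(1/3) = 20
Root arguments: θ_k = (180° + 360°k)/3 for k = 0, 1, ..., 2
Roots: 10 + 10*sqrt(3)i, -20, 10 - 10*sqrt(3)i


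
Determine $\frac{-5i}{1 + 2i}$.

Multiply numerator and denominator by conjugate (1 - 2i):
= (-5i)(1 - 2i) / (1^2 + 2^2)
= (-10 - 5i) / 5
= -2 - i


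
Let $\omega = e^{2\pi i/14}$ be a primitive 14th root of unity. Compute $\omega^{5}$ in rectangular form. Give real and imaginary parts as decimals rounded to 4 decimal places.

ω^5 = e^(2πi·5/14) = e^(i·5π/7)
= cos(5π/7) + i sin(5π/7)
= -0.6235 + 0.7818i


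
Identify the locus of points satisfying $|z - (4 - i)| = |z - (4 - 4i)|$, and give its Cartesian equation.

|z - z1| = |z - z2| means z is equidistant from z1 and z2,
i.e. the perpendicular bisector of the segment from (4, -1) to (4, -4) (midpoint (4, -5/2)).
With z = x + yi, square both sides:
(x - 4)^2 + (y - (-1))^2 = (x - 4)^2 + (y - (-4))^2
The x^2 and y^2 terms cancel: 0x + (-6)y = 32 - 17 = 15
Simplify: y = -5/2
Locus: Perpendicular bisector of the segment from (4, -1) to (4, -4): the line y = -5/2


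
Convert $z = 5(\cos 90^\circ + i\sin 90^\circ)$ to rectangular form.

a = r cos θ = 5 * 0 = 0
b = r sin θ = 5 * 1 = 5
z = 5i


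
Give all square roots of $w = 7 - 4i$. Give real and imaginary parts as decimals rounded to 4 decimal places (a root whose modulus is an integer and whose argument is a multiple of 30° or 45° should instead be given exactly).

|w| = sqrt(65) ≈ 8.062258, arg(w) ≈ 330.255119°
Root modulus = sqrt(65)^(1/2) ≈ 2.839412
Root arguments: θ_k = (arg(w) + 360°k)/2 for k = 0, 1, ..., 1
Compute each root as (root modulus)(cos θ_k + i sin θ_k) using full-precision intermediates, then round to 4 decimal places.
Roots: -2.7443 + 0.7288i, 2.7443 - 0.7288i


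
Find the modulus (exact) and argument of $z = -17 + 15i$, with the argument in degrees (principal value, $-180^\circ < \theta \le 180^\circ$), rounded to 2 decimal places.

|z| = sqrt((-17)^2 + 15^2) = sqrt(514)
arg(z) = arctan(b/a) = arctan(15/-17) (quadrant-adjusted) = 138.58°


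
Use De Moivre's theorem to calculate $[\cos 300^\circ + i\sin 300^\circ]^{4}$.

By De Moivre: z^n = r^n(cos(nθ) + i sin(nθ))
= 1^4(cos(4*300°) + i sin(4*300°))
= 1(cos 120° + i sin 120°)
= -1/2 + (sqrt(3)/2)i


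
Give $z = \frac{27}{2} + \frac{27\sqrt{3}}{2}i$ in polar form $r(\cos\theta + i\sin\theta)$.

r = |z| = sqrt(a^2 + b^2) = sqrt((27/2)^2 + (27*sqrt(3)/2)^2) = sqrt(729/4 + 2187/4) = sqrt(729) = 27
θ = arctan(b/a) = arctan(23.3827/13.5) (quadrant-adjusted) = 60°
z = 27(cos 60° + i sin 60°)
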